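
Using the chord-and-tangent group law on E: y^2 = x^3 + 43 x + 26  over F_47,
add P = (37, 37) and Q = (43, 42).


P != Q, so use the chord formula.
s = (y2 - y1) / (x2 - x1) = (5) / (6) mod 47 = 40
x3 = s^2 - x1 - x2 mod 47 = 40^2 - 37 - 43 = 16
y3 = s (x1 - x3) - y1 mod 47 = 40 * (37 - 16) - 37 = 4

P + Q = (16, 4)


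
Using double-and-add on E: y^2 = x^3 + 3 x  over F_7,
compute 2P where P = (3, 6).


k = 2 = 10_2 (binary, LSB first: 01)
Double-and-add from P = (3, 6):
  bit 0 = 0: acc unchanged = O
  bit 1 = 1: acc = O + (2, 0) = (2, 0)

2P = (2, 0)


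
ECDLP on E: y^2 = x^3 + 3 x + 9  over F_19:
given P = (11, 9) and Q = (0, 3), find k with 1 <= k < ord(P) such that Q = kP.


Enumerate multiples of P until we hit Q = (0, 3):
  1P = (11, 9)
  2P = (3, 8)
  3P = (16, 7)
  4P = (18, 9)
  5P = (9, 10)
  6P = (4, 16)
  7P = (5, 4)
  8P = (0, 16)
  9P = (15, 16)
  10P = (2, 2)
  11P = (12, 5)
  12P = (12, 14)
  13P = (2, 17)
  14P = (15, 3)
  15P = (0, 3)
Match found at i = 15.

k = 15


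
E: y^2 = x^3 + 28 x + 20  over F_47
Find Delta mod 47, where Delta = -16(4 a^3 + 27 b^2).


4 a^3 + 27 b^2 = 4*28^3 + 27*20^2 = 87808 + 10800 = 98608
Delta = -16 * (98608) = -1577728
Delta mod 47 = 15

Delta = 15 (mod 47)


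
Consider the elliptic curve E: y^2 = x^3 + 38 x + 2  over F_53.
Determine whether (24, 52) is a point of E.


Check whether y^2 = x^3 + 38 x + 2 (mod 53) for (x, y) = (24, 52).
LHS: y^2 = 52^2 mod 53 = 1
RHS: x^3 + 38 x + 2 = 24^3 + 38*24 + 2 mod 53 = 4
LHS != RHS

No, not on the curve


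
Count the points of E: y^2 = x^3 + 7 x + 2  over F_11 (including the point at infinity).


For each x in F_11, count y with y^2 = x^3 + 7 x + 2 mod 11:
  x = 7: RHS = 9, y in [3, 8]  -> 2 point(s)
  x = 8: RHS = 9, y in [3, 8]  -> 2 point(s)
  x = 10: RHS = 5, y in [4, 7]  -> 2 point(s)
Affine points: 6. Add the point at infinity: total = 7.

#E(F_11) = 7


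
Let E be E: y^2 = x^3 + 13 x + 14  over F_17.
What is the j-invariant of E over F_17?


Delta = -16(4 a^3 + 27 b^2) mod 17 = 4
-1728 * (4 a)^3 = -1728 * (4*13)^3 mod 17 = 6
j = 6 * 4^(-1) mod 17 = 10

j = 10 (mod 17)


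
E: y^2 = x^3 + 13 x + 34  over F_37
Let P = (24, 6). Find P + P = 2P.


Doubling: s = (3 x1^2 + a) / (2 y1)
s = (3*24^2 + 13) / (2*6) mod 37 = 31
x3 = s^2 - 2 x1 mod 37 = 31^2 - 2*24 = 25
y3 = s (x1 - x3) - y1 mod 37 = 31 * (24 - 25) - 6 = 0

2P = (25, 0)


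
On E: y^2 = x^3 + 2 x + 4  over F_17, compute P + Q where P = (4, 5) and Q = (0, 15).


P != Q, so use the chord formula.
s = (y2 - y1) / (x2 - x1) = (10) / (13) mod 17 = 6
x3 = s^2 - x1 - x2 mod 17 = 6^2 - 4 - 0 = 15
y3 = s (x1 - x3) - y1 mod 17 = 6 * (4 - 15) - 5 = 14

P + Q = (15, 14)


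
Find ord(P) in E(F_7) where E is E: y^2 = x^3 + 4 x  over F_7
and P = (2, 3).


Compute successive multiples of P until we hit O:
  1P = (2, 3)
  2P = (0, 0)
  3P = (2, 4)
  4P = O

ord(P) = 4


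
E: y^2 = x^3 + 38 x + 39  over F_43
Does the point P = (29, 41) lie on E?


Check whether y^2 = x^3 + 38 x + 39 (mod 43) for (x, y) = (29, 41).
LHS: y^2 = 41^2 mod 43 = 4
RHS: x^3 + 38 x + 39 = 29^3 + 38*29 + 39 mod 43 = 31
LHS != RHS

No, not on the curve


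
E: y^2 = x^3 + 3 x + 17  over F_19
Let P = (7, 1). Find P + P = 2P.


Doubling: s = (3 x1^2 + a) / (2 y1)
s = (3*7^2 + 3) / (2*1) mod 19 = 18
x3 = s^2 - 2 x1 mod 19 = 18^2 - 2*7 = 6
y3 = s (x1 - x3) - y1 mod 19 = 18 * (7 - 6) - 1 = 17

2P = (6, 17)


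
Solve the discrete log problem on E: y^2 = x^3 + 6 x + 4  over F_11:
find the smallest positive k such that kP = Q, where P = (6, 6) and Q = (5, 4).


Enumerate multiples of P until we hit Q = (5, 4):
  1P = (6, 6)
  2P = (4, 2)
  3P = (5, 7)
  4P = (1, 0)
  5P = (5, 4)
Match found at i = 5.

k = 5


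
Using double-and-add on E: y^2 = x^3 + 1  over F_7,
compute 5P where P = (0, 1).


k = 5 = 101_2 (binary, LSB first: 101)
Double-and-add from P = (0, 1):
  bit 0 = 1: acc = O + (0, 1) = (0, 1)
  bit 1 = 0: acc unchanged = (0, 1)
  bit 2 = 1: acc = (0, 1) + (0, 1) = (0, 6)

5P = (0, 6)


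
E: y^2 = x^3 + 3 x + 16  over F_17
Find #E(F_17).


For each x in F_17, count y with y^2 = x^3 + 3 x + 16 mod 17:
  x = 0: RHS = 16, y in [4, 13]  -> 2 point(s)
  x = 2: RHS = 13, y in [8, 9]  -> 2 point(s)
  x = 3: RHS = 1, y in [1, 16]  -> 2 point(s)
  x = 8: RHS = 8, y in [5, 12]  -> 2 point(s)
  x = 10: RHS = 9, y in [3, 14]  -> 2 point(s)
  x = 13: RHS = 8, y in [5, 12]  -> 2 point(s)
  x = 15: RHS = 2, y in [6, 11]  -> 2 point(s)
Affine points: 14. Add the point at infinity: total = 15.

#E(F_17) = 15


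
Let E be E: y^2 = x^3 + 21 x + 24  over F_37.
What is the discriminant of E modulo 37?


4 a^3 + 27 b^2 = 4*21^3 + 27*24^2 = 37044 + 15552 = 52596
Delta = -16 * (52596) = -841536
Delta mod 37 = 29

Delta = 29 (mod 37)


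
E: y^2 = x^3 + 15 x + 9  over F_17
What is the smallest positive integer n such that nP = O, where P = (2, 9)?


Compute successive multiples of P until we hit O:
  1P = (2, 9)
  2P = (11, 3)
  3P = (12, 9)
  4P = (3, 8)
  5P = (13, 2)
  6P = (1, 12)
  7P = (6, 3)
  8P = (7, 7)
  ... (continuing to 19P)
  19P = O

ord(P) = 19


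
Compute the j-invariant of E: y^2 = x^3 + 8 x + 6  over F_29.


Delta = -16(4 a^3 + 27 b^2) mod 29 = 23
-1728 * (4 a)^3 = -1728 * (4*8)^3 mod 29 = 5
j = 5 * 23^(-1) mod 29 = 4

j = 4 (mod 29)


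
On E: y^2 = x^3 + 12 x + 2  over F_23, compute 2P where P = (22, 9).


Doubling: s = (3 x1^2 + a) / (2 y1)
s = (3*22^2 + 12) / (2*9) mod 23 = 20
x3 = s^2 - 2 x1 mod 23 = 20^2 - 2*22 = 11
y3 = s (x1 - x3) - y1 mod 23 = 20 * (22 - 11) - 9 = 4

2P = (11, 4)


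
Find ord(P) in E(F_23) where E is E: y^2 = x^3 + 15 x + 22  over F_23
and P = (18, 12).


Compute successive multiples of P until we hit O:
  1P = (18, 12)
  2P = (14, 3)
  3P = (9, 14)
  4P = (4, 13)
  5P = (3, 5)
  6P = (6, 12)
  7P = (22, 11)
  8P = (19, 17)
  ... (continuing to 18P)
  18P = O

ord(P) = 18


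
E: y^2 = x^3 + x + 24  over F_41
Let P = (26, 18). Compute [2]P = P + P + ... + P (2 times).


k = 2 = 10_2 (binary, LSB first: 01)
Double-and-add from P = (26, 18):
  bit 0 = 0: acc unchanged = O
  bit 1 = 1: acc = O + (5, 21) = (5, 21)

2P = (5, 21)


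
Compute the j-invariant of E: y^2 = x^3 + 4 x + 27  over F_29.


Delta = -16(4 a^3 + 27 b^2) mod 29 = 5
-1728 * (4 a)^3 = -1728 * (4*4)^3 mod 29 = 26
j = 26 * 5^(-1) mod 29 = 11

j = 11 (mod 29)


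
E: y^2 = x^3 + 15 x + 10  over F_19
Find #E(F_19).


For each x in F_19, count y with y^2 = x^3 + 15 x + 10 mod 19:
  x = 1: RHS = 7, y in [8, 11]  -> 2 point(s)
  x = 3: RHS = 6, y in [5, 14]  -> 2 point(s)
  x = 4: RHS = 1, y in [1, 18]  -> 2 point(s)
  x = 5: RHS = 1, y in [1, 18]  -> 2 point(s)
  x = 9: RHS = 0, y in [0]  -> 1 point(s)
  x = 10: RHS = 1, y in [1, 18]  -> 2 point(s)
  x = 11: RHS = 5, y in [9, 10]  -> 2 point(s)
  x = 14: RHS = 0, y in [0]  -> 1 point(s)
  x = 15: RHS = 0, y in [0]  -> 1 point(s)
Affine points: 15. Add the point at infinity: total = 16.

#E(F_19) = 16


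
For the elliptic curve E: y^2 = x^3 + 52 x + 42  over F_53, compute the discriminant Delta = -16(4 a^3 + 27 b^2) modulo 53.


4 a^3 + 27 b^2 = 4*52^3 + 27*42^2 = 562432 + 47628 = 610060
Delta = -16 * (610060) = -9760960
Delta mod 53 = 50

Delta = 50 (mod 53)


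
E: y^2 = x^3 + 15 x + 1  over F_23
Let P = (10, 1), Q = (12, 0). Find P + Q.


P != Q, so use the chord formula.
s = (y2 - y1) / (x2 - x1) = (22) / (2) mod 23 = 11
x3 = s^2 - x1 - x2 mod 23 = 11^2 - 10 - 12 = 7
y3 = s (x1 - x3) - y1 mod 23 = 11 * (10 - 7) - 1 = 9

P + Q = (7, 9)


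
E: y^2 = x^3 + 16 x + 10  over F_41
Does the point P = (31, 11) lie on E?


Check whether y^2 = x^3 + 16 x + 10 (mod 41) for (x, y) = (31, 11).
LHS: y^2 = 11^2 mod 41 = 39
RHS: x^3 + 16 x + 10 = 31^3 + 16*31 + 10 mod 41 = 39
LHS = RHS

Yes, on the curve


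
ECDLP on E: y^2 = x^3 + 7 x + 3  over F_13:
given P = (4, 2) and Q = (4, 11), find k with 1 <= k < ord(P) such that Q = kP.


Enumerate multiples of P until we hit Q = (4, 11):
  1P = (4, 2)
  2P = (8, 8)
  3P = (0, 4)
  4P = (6, 12)
  5P = (2, 8)
  6P = (3, 8)
  7P = (3, 5)
  8P = (2, 5)
  9P = (6, 1)
  10P = (0, 9)
  11P = (8, 5)
  12P = (4, 11)
Match found at i = 12.

k = 12


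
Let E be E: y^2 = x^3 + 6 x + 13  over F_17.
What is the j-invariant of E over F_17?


Delta = -16(4 a^3 + 27 b^2) mod 17 = 4
-1728 * (4 a)^3 = -1728 * (4*6)^3 mod 17 = 1
j = 1 * 4^(-1) mod 17 = 13

j = 13 (mod 17)


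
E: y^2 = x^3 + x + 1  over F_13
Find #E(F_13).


For each x in F_13, count y with y^2 = x^3 + 1 x + 1 mod 13:
  x = 0: RHS = 1, y in [1, 12]  -> 2 point(s)
  x = 1: RHS = 3, y in [4, 9]  -> 2 point(s)
  x = 4: RHS = 4, y in [2, 11]  -> 2 point(s)
  x = 5: RHS = 1, y in [1, 12]  -> 2 point(s)
  x = 7: RHS = 0, y in [0]  -> 1 point(s)
  x = 8: RHS = 1, y in [1, 12]  -> 2 point(s)
  x = 10: RHS = 10, y in [6, 7]  -> 2 point(s)
  x = 11: RHS = 4, y in [2, 11]  -> 2 point(s)
  x = 12: RHS = 12, y in [5, 8]  -> 2 point(s)
Affine points: 17. Add the point at infinity: total = 18.

#E(F_13) = 18


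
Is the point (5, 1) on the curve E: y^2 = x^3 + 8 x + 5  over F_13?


Check whether y^2 = x^3 + 8 x + 5 (mod 13) for (x, y) = (5, 1).
LHS: y^2 = 1^2 mod 13 = 1
RHS: x^3 + 8 x + 5 = 5^3 + 8*5 + 5 mod 13 = 1
LHS = RHS

Yes, on the curve


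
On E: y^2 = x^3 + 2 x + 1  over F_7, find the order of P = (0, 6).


Compute successive multiples of P until we hit O:
  1P = (0, 6)
  2P = (1, 2)
  3P = (1, 5)
  4P = (0, 1)
  5P = O

ord(P) = 5


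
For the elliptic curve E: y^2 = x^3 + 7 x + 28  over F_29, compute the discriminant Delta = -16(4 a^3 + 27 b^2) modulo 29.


4 a^3 + 27 b^2 = 4*7^3 + 27*28^2 = 1372 + 21168 = 22540
Delta = -16 * (22540) = -360640
Delta mod 29 = 4

Delta = 4 (mod 29)


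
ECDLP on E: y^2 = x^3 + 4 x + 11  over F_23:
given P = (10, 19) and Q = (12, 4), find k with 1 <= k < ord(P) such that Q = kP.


Enumerate multiples of P until we hit Q = (12, 4):
  1P = (10, 19)
  2P = (21, 8)
  3P = (16, 10)
  4P = (5, 8)
  5P = (11, 11)
  6P = (20, 15)
  7P = (18, 21)
  8P = (8, 16)
  9P = (13, 11)
  10P = (2, 21)
  11P = (1, 19)
  12P = (12, 4)
Match found at i = 12.

k = 12


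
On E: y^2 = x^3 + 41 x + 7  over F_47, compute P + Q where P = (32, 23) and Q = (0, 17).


P != Q, so use the chord formula.
s = (y2 - y1) / (x2 - x1) = (41) / (15) mod 47 = 9
x3 = s^2 - x1 - x2 mod 47 = 9^2 - 32 - 0 = 2
y3 = s (x1 - x3) - y1 mod 47 = 9 * (32 - 2) - 23 = 12

P + Q = (2, 12)


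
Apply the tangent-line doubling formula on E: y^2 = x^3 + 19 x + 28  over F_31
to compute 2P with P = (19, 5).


Doubling: s = (3 x1^2 + a) / (2 y1)
s = (3*19^2 + 19) / (2*5) mod 31 = 11
x3 = s^2 - 2 x1 mod 31 = 11^2 - 2*19 = 21
y3 = s (x1 - x3) - y1 mod 31 = 11 * (19 - 21) - 5 = 4

2P = (21, 4)


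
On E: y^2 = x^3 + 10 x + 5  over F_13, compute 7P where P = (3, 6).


k = 7 = 111_2 (binary, LSB first: 111)
Double-and-add from P = (3, 6):
  bit 0 = 1: acc = O + (3, 6) = (3, 6)
  bit 1 = 1: acc = (3, 6) + (11, 4) = (8, 5)
  bit 2 = 1: acc = (8, 5) + (1, 4) = (8, 8)

7P = (8, 8)


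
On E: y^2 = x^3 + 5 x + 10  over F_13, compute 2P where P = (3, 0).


k = 2 = 10_2 (binary, LSB first: 01)
Double-and-add from P = (3, 0):
  bit 0 = 0: acc unchanged = O
  bit 1 = 1: acc = O + O = O

2P = O


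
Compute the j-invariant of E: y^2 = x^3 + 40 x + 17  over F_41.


Delta = -16(4 a^3 + 27 b^2) mod 41 = 20
-1728 * (4 a)^3 = -1728 * (4*40)^3 mod 41 = 15
j = 15 * 20^(-1) mod 41 = 11

j = 11 (mod 41)


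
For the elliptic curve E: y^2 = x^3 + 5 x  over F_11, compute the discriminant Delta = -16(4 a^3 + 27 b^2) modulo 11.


4 a^3 + 27 b^2 = 4*5^3 + 27*0^2 = 500 + 0 = 500
Delta = -16 * (500) = -8000
Delta mod 11 = 8

Delta = 8 (mod 11)


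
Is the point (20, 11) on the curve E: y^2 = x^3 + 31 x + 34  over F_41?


Check whether y^2 = x^3 + 31 x + 34 (mod 41) for (x, y) = (20, 11).
LHS: y^2 = 11^2 mod 41 = 39
RHS: x^3 + 31 x + 34 = 20^3 + 31*20 + 34 mod 41 = 3
LHS != RHS

No, not on the curve


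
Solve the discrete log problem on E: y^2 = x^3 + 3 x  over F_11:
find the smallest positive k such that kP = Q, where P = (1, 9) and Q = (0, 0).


Enumerate multiples of P until we hit Q = (0, 0):
  1P = (1, 9)
  2P = (3, 5)
  3P = (0, 0)
Match found at i = 3.

k = 3


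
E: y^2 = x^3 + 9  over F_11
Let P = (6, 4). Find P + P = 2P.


Doubling: s = (3 x1^2 + a) / (2 y1)
s = (3*6^2 + 0) / (2*4) mod 11 = 8
x3 = s^2 - 2 x1 mod 11 = 8^2 - 2*6 = 8
y3 = s (x1 - x3) - y1 mod 11 = 8 * (6 - 8) - 4 = 2

2P = (8, 2)


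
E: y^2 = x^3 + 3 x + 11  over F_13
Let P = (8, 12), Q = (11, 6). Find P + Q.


P != Q, so use the chord formula.
s = (y2 - y1) / (x2 - x1) = (7) / (3) mod 13 = 11
x3 = s^2 - x1 - x2 mod 13 = 11^2 - 8 - 11 = 11
y3 = s (x1 - x3) - y1 mod 13 = 11 * (8 - 11) - 12 = 7

P + Q = (11, 7)


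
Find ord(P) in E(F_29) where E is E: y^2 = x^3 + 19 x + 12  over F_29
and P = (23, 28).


Compute successive multiples of P until we hit O:
  1P = (23, 28)
  2P = (6, 9)
  3P = (16, 2)
  4P = (18, 3)
  5P = (13, 22)
  6P = (27, 16)
  7P = (17, 12)
  8P = (9, 19)
  ... (continuing to 18P)
  18P = O

ord(P) = 18


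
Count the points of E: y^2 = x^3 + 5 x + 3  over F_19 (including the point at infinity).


For each x in F_19, count y with y^2 = x^3 + 5 x + 3 mod 19:
  x = 1: RHS = 9, y in [3, 16]  -> 2 point(s)
  x = 3: RHS = 7, y in [8, 11]  -> 2 point(s)
  x = 4: RHS = 11, y in [7, 12]  -> 2 point(s)
  x = 5: RHS = 1, y in [1, 18]  -> 2 point(s)
  x = 7: RHS = 1, y in [1, 18]  -> 2 point(s)
  x = 8: RHS = 4, y in [2, 17]  -> 2 point(s)
  x = 9: RHS = 17, y in [6, 13]  -> 2 point(s)
  x = 12: RHS = 5, y in [9, 10]  -> 2 point(s)
  x = 13: RHS = 4, y in [2, 17]  -> 2 point(s)
  x = 14: RHS = 5, y in [9, 10]  -> 2 point(s)
  x = 17: RHS = 4, y in [2, 17]  -> 2 point(s)
  x = 18: RHS = 16, y in [4, 15]  -> 2 point(s)
Affine points: 24. Add the point at infinity: total = 25.

#E(F_19) = 25


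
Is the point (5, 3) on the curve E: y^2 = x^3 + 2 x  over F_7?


Check whether y^2 = x^3 + 2 x + 0 (mod 7) for (x, y) = (5, 3).
LHS: y^2 = 3^2 mod 7 = 2
RHS: x^3 + 2 x + 0 = 5^3 + 2*5 + 0 mod 7 = 2
LHS = RHS

Yes, on the curve


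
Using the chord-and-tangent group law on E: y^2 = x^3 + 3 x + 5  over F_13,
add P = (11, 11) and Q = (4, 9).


P != Q, so use the chord formula.
s = (y2 - y1) / (x2 - x1) = (11) / (6) mod 13 = 4
x3 = s^2 - x1 - x2 mod 13 = 4^2 - 11 - 4 = 1
y3 = s (x1 - x3) - y1 mod 13 = 4 * (11 - 1) - 11 = 3

P + Q = (1, 3)


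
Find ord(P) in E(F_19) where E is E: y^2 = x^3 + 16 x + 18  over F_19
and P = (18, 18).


Compute successive multiples of P until we hit O:
  1P = (18, 18)
  2P = (2, 1)
  3P = (10, 0)
  4P = (2, 18)
  5P = (18, 1)
  6P = O

ord(P) = 6


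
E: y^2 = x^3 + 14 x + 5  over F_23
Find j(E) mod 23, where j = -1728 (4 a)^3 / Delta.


Delta = -16(4 a^3 + 27 b^2) mod 23 = 22
-1728 * (4 a)^3 = -1728 * (4*14)^3 mod 23 = 13
j = 13 * 22^(-1) mod 23 = 10

j = 10 (mod 23)


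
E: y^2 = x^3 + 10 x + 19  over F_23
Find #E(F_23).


For each x in F_23, count y with y^2 = x^3 + 10 x + 19 mod 23:
  x = 2: RHS = 1, y in [1, 22]  -> 2 point(s)
  x = 4: RHS = 8, y in [10, 13]  -> 2 point(s)
  x = 7: RHS = 18, y in [8, 15]  -> 2 point(s)
  x = 8: RHS = 13, y in [6, 17]  -> 2 point(s)
  x = 12: RHS = 4, y in [2, 21]  -> 2 point(s)
  x = 13: RHS = 0, y in [0]  -> 1 point(s)
  x = 15: RHS = 2, y in [5, 18]  -> 2 point(s)
  x = 20: RHS = 8, y in [10, 13]  -> 2 point(s)
  x = 22: RHS = 8, y in [10, 13]  -> 2 point(s)
Affine points: 17. Add the point at infinity: total = 18.

#E(F_23) = 18


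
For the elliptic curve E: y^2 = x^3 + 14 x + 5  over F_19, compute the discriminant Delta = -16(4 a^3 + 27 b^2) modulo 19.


4 a^3 + 27 b^2 = 4*14^3 + 27*5^2 = 10976 + 675 = 11651
Delta = -16 * (11651) = -186416
Delta mod 19 = 12

Delta = 12 (mod 19)


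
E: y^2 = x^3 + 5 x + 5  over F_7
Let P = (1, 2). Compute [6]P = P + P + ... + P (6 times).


k = 6 = 110_2 (binary, LSB first: 011)
Double-and-add from P = (1, 2):
  bit 0 = 0: acc unchanged = O
  bit 1 = 1: acc = O + (2, 3) = (2, 3)
  bit 2 = 1: acc = (2, 3) + (5, 6) = (1, 5)

6P = (1, 5)


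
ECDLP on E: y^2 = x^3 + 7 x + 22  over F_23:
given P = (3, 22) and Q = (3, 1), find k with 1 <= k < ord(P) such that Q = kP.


Enumerate multiples of P until we hit Q = (3, 1):
  1P = (3, 22)
  2P = (7, 0)
  3P = (3, 1)
Match found at i = 3.

k = 3


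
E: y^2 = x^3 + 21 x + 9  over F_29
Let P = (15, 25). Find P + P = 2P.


Doubling: s = (3 x1^2 + a) / (2 y1)
s = (3*15^2 + 21) / (2*25) mod 29 = 0
x3 = s^2 - 2 x1 mod 29 = 0^2 - 2*15 = 28
y3 = s (x1 - x3) - y1 mod 29 = 0 * (15 - 28) - 25 = 4

2P = (28, 4)


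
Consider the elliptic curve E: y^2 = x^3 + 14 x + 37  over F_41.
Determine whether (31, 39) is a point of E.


Check whether y^2 = x^3 + 14 x + 37 (mod 41) for (x, y) = (31, 39).
LHS: y^2 = 39^2 mod 41 = 4
RHS: x^3 + 14 x + 37 = 31^3 + 14*31 + 37 mod 41 = 4
LHS = RHS

Yes, on the curve


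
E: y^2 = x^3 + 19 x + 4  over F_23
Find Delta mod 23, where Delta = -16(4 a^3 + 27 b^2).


4 a^3 + 27 b^2 = 4*19^3 + 27*4^2 = 27436 + 432 = 27868
Delta = -16 * (27868) = -445888
Delta mod 23 = 13

Delta = 13 (mod 23)


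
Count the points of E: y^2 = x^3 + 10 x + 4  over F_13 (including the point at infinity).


For each x in F_13, count y with y^2 = x^3 + 10 x + 4 mod 13:
  x = 0: RHS = 4, y in [2, 11]  -> 2 point(s)
  x = 3: RHS = 9, y in [3, 10]  -> 2 point(s)
  x = 4: RHS = 4, y in [2, 11]  -> 2 point(s)
  x = 5: RHS = 10, y in [6, 7]  -> 2 point(s)
  x = 7: RHS = 1, y in [1, 12]  -> 2 point(s)
  x = 9: RHS = 4, y in [2, 11]  -> 2 point(s)
  x = 10: RHS = 12, y in [5, 8]  -> 2 point(s)
Affine points: 14. Add the point at infinity: total = 15.

#E(F_13) = 15


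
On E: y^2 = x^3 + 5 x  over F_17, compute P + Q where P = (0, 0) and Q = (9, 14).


P != Q, so use the chord formula.
s = (y2 - y1) / (x2 - x1) = (14) / (9) mod 17 = 11
x3 = s^2 - x1 - x2 mod 17 = 11^2 - 0 - 9 = 10
y3 = s (x1 - x3) - y1 mod 17 = 11 * (0 - 10) - 0 = 9

P + Q = (10, 9)


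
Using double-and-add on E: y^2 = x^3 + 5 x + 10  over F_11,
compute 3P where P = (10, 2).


k = 3 = 11_2 (binary, LSB first: 11)
Double-and-add from P = (10, 2):
  bit 0 = 1: acc = O + (10, 2) = (10, 2)
  bit 1 = 1: acc = (10, 2) + (6, 6) = (7, 6)

3P = (7, 6)


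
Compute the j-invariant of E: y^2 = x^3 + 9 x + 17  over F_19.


Delta = -16(4 a^3 + 27 b^2) mod 19 = 9
-1728 * (4 a)^3 = -1728 * (4*9)^3 mod 19 = 11
j = 11 * 9^(-1) mod 19 = 16

j = 16 (mod 19)


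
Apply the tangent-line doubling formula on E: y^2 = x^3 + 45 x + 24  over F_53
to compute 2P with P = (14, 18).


Doubling: s = (3 x1^2 + a) / (2 y1)
s = (3*14^2 + 45) / (2*18) mod 53 = 22
x3 = s^2 - 2 x1 mod 53 = 22^2 - 2*14 = 32
y3 = s (x1 - x3) - y1 mod 53 = 22 * (14 - 32) - 18 = 10

2P = (32, 10)


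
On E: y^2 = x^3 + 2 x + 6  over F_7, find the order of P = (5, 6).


Compute successive multiples of P until we hit O:
  1P = (5, 6)
  2P = (4, 1)
  3P = (2, 2)
  4P = (1, 4)
  5P = (3, 2)
  6P = (3, 5)
  7P = (1, 3)
  8P = (2, 5)
  ... (continuing to 11P)
  11P = O

ord(P) = 11


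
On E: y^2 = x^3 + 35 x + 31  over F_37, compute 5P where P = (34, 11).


k = 5 = 101_2 (binary, LSB first: 101)
Double-and-add from P = (34, 11):
  bit 0 = 1: acc = O + (34, 11) = (34, 11)
  bit 1 = 0: acc unchanged = (34, 11)
  bit 2 = 1: acc = (34, 11) + (12, 12) = (16, 5)

5P = (16, 5)


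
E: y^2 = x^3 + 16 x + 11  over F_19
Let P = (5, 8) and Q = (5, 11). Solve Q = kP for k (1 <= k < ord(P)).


Enumerate multiples of P until we hit Q = (5, 11):
  1P = (5, 8)
  2P = (15, 4)
  3P = (6, 0)
  4P = (15, 15)
  5P = (5, 11)
Match found at i = 5.

k = 5


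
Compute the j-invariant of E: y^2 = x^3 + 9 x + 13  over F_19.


Delta = -16(4 a^3 + 27 b^2) mod 19 = 17
-1728 * (4 a)^3 = -1728 * (4*9)^3 mod 19 = 11
j = 11 * 17^(-1) mod 19 = 4

j = 4 (mod 19)


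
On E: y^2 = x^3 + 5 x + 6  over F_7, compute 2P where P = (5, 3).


Doubling: s = (3 x1^2 + a) / (2 y1)
s = (3*5^2 + 5) / (2*3) mod 7 = 4
x3 = s^2 - 2 x1 mod 7 = 4^2 - 2*5 = 6
y3 = s (x1 - x3) - y1 mod 7 = 4 * (5 - 6) - 3 = 0

2P = (6, 0)


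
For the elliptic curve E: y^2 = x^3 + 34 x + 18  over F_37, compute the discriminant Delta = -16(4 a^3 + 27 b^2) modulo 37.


4 a^3 + 27 b^2 = 4*34^3 + 27*18^2 = 157216 + 8748 = 165964
Delta = -16 * (165964) = -2655424
Delta mod 37 = 29

Delta = 29 (mod 37)


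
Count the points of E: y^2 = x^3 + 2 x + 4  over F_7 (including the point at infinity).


For each x in F_7, count y with y^2 = x^3 + 2 x + 4 mod 7:
  x = 0: RHS = 4, y in [2, 5]  -> 2 point(s)
  x = 1: RHS = 0, y in [0]  -> 1 point(s)
  x = 2: RHS = 2, y in [3, 4]  -> 2 point(s)
  x = 3: RHS = 2, y in [3, 4]  -> 2 point(s)
  x = 6: RHS = 1, y in [1, 6]  -> 2 point(s)
Affine points: 9. Add the point at infinity: total = 10.

#E(F_7) = 10


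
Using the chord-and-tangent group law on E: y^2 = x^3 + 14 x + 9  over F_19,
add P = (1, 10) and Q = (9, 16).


P != Q, so use the chord formula.
s = (y2 - y1) / (x2 - x1) = (6) / (8) mod 19 = 15
x3 = s^2 - x1 - x2 mod 19 = 15^2 - 1 - 9 = 6
y3 = s (x1 - x3) - y1 mod 19 = 15 * (1 - 6) - 10 = 10

P + Q = (6, 10)


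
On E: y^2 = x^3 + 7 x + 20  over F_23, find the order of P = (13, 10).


Compute successive multiples of P until we hit O:
  1P = (13, 10)
  2P = (22, 14)
  3P = (20, 15)
  4P = (6, 18)
  5P = (10, 3)
  6P = (8, 17)
  7P = (15, 2)
  8P = (11, 5)
  ... (continuing to 17P)
  17P = O

ord(P) = 17


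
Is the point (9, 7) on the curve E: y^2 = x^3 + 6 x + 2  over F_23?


Check whether y^2 = x^3 + 6 x + 2 (mod 23) for (x, y) = (9, 7).
LHS: y^2 = 7^2 mod 23 = 3
RHS: x^3 + 6 x + 2 = 9^3 + 6*9 + 2 mod 23 = 3
LHS = RHS

Yes, on the curve


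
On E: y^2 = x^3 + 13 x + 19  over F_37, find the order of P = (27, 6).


Compute successive multiples of P until we hit O:
  1P = (27, 6)
  2P = (31, 13)
  3P = (26, 5)
  4P = (22, 36)
  5P = (24, 13)
  6P = (12, 33)
  7P = (19, 24)
  8P = (3, 14)
  ... (continuing to 17P)
  17P = O

ord(P) = 17


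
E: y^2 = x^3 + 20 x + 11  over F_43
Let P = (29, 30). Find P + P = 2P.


Doubling: s = (3 x1^2 + a) / (2 y1)
s = (3*29^2 + 20) / (2*30) mod 43 = 13
x3 = s^2 - 2 x1 mod 43 = 13^2 - 2*29 = 25
y3 = s (x1 - x3) - y1 mod 43 = 13 * (29 - 25) - 30 = 22

2P = (25, 22)


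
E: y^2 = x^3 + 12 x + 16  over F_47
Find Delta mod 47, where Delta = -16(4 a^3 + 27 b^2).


4 a^3 + 27 b^2 = 4*12^3 + 27*16^2 = 6912 + 6912 = 13824
Delta = -16 * (13824) = -221184
Delta mod 47 = 45

Delta = 45 (mod 47)


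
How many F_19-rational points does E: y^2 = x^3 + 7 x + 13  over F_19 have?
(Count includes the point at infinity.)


For each x in F_19, count y with y^2 = x^3 + 7 x + 13 mod 19:
  x = 2: RHS = 16, y in [4, 15]  -> 2 point(s)
  x = 3: RHS = 4, y in [2, 17]  -> 2 point(s)
  x = 6: RHS = 5, y in [9, 10]  -> 2 point(s)
  x = 7: RHS = 6, y in [5, 14]  -> 2 point(s)
  x = 8: RHS = 11, y in [7, 12]  -> 2 point(s)
  x = 9: RHS = 7, y in [8, 11]  -> 2 point(s)
  x = 10: RHS = 0, y in [0]  -> 1 point(s)
  x = 12: RHS = 1, y in [1, 18]  -> 2 point(s)
  x = 14: RHS = 5, y in [9, 10]  -> 2 point(s)
  x = 15: RHS = 16, y in [4, 15]  -> 2 point(s)
  x = 18: RHS = 5, y in [9, 10]  -> 2 point(s)
Affine points: 21. Add the point at infinity: total = 22.

#E(F_19) = 22


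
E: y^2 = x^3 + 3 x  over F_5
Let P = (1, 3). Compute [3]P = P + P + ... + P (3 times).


k = 3 = 11_2 (binary, LSB first: 11)
Double-and-add from P = (1, 3):
  bit 0 = 1: acc = O + (1, 3) = (1, 3)
  bit 1 = 1: acc = (1, 3) + (4, 4) = (4, 1)

3P = (4, 1)


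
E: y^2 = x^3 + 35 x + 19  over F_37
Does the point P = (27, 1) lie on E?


Check whether y^2 = x^3 + 35 x + 19 (mod 37) for (x, y) = (27, 1).
LHS: y^2 = 1^2 mod 37 = 1
RHS: x^3 + 35 x + 19 = 27^3 + 35*27 + 19 mod 37 = 1
LHS = RHS

Yes, on the curve


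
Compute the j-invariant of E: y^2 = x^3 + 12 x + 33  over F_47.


Delta = -16(4 a^3 + 27 b^2) mod 47 = 21
-1728 * (4 a)^3 = -1728 * (4*12)^3 mod 47 = 11
j = 11 * 21^(-1) mod 47 = 5

j = 5 (mod 47)


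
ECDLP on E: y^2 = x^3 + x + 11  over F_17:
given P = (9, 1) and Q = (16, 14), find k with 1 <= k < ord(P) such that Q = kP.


Enumerate multiples of P until we hit Q = (16, 14):
  1P = (9, 1)
  2P = (8, 2)
  3P = (1, 8)
  4P = (16, 3)
  5P = (7, 2)
  6P = (14, 10)
  7P = (2, 15)
  8P = (10, 1)
  9P = (15, 16)
  10P = (12, 0)
  11P = (15, 1)
  12P = (10, 16)
  13P = (2, 2)
  14P = (14, 7)
  15P = (7, 15)
  16P = (16, 14)
Match found at i = 16.

k = 16


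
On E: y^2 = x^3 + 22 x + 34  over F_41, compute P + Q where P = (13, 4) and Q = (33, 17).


P != Q, so use the chord formula.
s = (y2 - y1) / (x2 - x1) = (13) / (20) mod 41 = 15
x3 = s^2 - x1 - x2 mod 41 = 15^2 - 13 - 33 = 15
y3 = s (x1 - x3) - y1 mod 41 = 15 * (13 - 15) - 4 = 7

P + Q = (15, 7)


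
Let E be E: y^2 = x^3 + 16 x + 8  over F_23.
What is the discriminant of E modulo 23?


4 a^3 + 27 b^2 = 4*16^3 + 27*8^2 = 16384 + 1728 = 18112
Delta = -16 * (18112) = -289792
Delta mod 23 = 8

Delta = 8 (mod 23)


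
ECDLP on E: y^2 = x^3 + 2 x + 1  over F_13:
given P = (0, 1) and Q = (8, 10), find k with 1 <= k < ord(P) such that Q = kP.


Enumerate multiples of P until we hit Q = (8, 10):
  1P = (0, 1)
  2P = (1, 11)
  3P = (8, 10)
Match found at i = 3.

k = 3


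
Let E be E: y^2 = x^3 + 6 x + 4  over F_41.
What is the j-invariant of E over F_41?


Delta = -16(4 a^3 + 27 b^2) mod 41 = 10
-1728 * (4 a)^3 = -1728 * (4*6)^3 mod 41 = 40
j = 40 * 10^(-1) mod 41 = 4

j = 4 (mod 41)


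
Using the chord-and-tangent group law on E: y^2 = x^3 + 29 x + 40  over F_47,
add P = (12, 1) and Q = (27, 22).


P != Q, so use the chord formula.
s = (y2 - y1) / (x2 - x1) = (21) / (15) mod 47 = 39
x3 = s^2 - x1 - x2 mod 47 = 39^2 - 12 - 27 = 25
y3 = s (x1 - x3) - y1 mod 47 = 39 * (12 - 25) - 1 = 9

P + Q = (25, 9)


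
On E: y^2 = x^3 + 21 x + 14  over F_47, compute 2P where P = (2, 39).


Doubling: s = (3 x1^2 + a) / (2 y1)
s = (3*2^2 + 21) / (2*39) mod 47 = 42
x3 = s^2 - 2 x1 mod 47 = 42^2 - 2*2 = 21
y3 = s (x1 - x3) - y1 mod 47 = 42 * (2 - 21) - 39 = 9

2P = (21, 9)


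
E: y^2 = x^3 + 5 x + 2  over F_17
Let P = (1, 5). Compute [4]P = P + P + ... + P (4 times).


k = 4 = 100_2 (binary, LSB first: 001)
Double-and-add from P = (1, 5):
  bit 0 = 0: acc unchanged = O
  bit 1 = 0: acc unchanged = O
  bit 2 = 1: acc = O + (1, 12) = (1, 12)

4P = (1, 12)


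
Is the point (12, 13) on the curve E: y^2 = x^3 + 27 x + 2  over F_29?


Check whether y^2 = x^3 + 27 x + 2 (mod 29) for (x, y) = (12, 13).
LHS: y^2 = 13^2 mod 29 = 24
RHS: x^3 + 27 x + 2 = 12^3 + 27*12 + 2 mod 29 = 24
LHS = RHS

Yes, on the curve


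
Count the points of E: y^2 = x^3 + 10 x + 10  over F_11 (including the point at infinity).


For each x in F_11, count y with y^2 = x^3 + 10 x + 10 mod 11:
  x = 2: RHS = 5, y in [4, 7]  -> 2 point(s)
  x = 3: RHS = 1, y in [1, 10]  -> 2 point(s)
  x = 4: RHS = 4, y in [2, 9]  -> 2 point(s)
  x = 5: RHS = 9, y in [3, 8]  -> 2 point(s)
  x = 6: RHS = 0, y in [0]  -> 1 point(s)
  x = 7: RHS = 5, y in [4, 7]  -> 2 point(s)
  x = 9: RHS = 4, y in [2, 9]  -> 2 point(s)
Affine points: 13. Add the point at infinity: total = 14.

#E(F_11) = 14


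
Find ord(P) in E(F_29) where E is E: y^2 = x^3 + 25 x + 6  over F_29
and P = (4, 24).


Compute successive multiples of P until we hit O:
  1P = (4, 24)
  2P = (16, 23)
  3P = (8, 15)
  4P = (13, 18)
  5P = (6, 16)
  6P = (6, 13)
  7P = (13, 11)
  8P = (8, 14)
  ... (continuing to 11P)
  11P = O

ord(P) = 11


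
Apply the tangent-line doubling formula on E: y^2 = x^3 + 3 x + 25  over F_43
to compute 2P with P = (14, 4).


Doubling: s = (3 x1^2 + a) / (2 y1)
s = (3*14^2 + 3) / (2*4) mod 43 = 4
x3 = s^2 - 2 x1 mod 43 = 4^2 - 2*14 = 31
y3 = s (x1 - x3) - y1 mod 43 = 4 * (14 - 31) - 4 = 14

2P = (31, 14)


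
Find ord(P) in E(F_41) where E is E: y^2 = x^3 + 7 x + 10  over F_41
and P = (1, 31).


Compute successive multiples of P until we hit O:
  1P = (1, 31)
  2P = (29, 24)
  3P = (29, 17)
  4P = (1, 10)
  5P = O

ord(P) = 5


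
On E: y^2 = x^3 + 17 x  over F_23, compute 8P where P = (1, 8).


k = 8 = 1000_2 (binary, LSB first: 0001)
Double-and-add from P = (1, 8):
  bit 0 = 0: acc unchanged = O
  bit 1 = 0: acc unchanged = O
  bit 2 = 0: acc unchanged = O
  bit 3 = 1: acc = O + (1, 15) = (1, 15)

8P = (1, 15)


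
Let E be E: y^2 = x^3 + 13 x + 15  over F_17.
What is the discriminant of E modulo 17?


4 a^3 + 27 b^2 = 4*13^3 + 27*15^2 = 8788 + 6075 = 14863
Delta = -16 * (14863) = -237808
Delta mod 17 = 5

Delta = 5 (mod 17)


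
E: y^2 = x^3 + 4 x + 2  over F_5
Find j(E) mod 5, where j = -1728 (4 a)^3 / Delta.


Delta = -16(4 a^3 + 27 b^2) mod 5 = 1
-1728 * (4 a)^3 = -1728 * (4*4)^3 mod 5 = 2
j = 2 * 1^(-1) mod 5 = 2

j = 2 (mod 5)


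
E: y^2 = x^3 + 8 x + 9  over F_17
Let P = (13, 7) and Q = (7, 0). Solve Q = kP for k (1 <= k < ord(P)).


Enumerate multiples of P until we hit Q = (7, 0):
  1P = (13, 7)
  2P = (7, 0)
Match found at i = 2.

k = 2


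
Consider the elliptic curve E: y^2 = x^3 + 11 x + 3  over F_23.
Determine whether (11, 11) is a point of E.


Check whether y^2 = x^3 + 11 x + 3 (mod 23) for (x, y) = (11, 11).
LHS: y^2 = 11^2 mod 23 = 6
RHS: x^3 + 11 x + 3 = 11^3 + 11*11 + 3 mod 23 = 6
LHS = RHS

Yes, on the curve


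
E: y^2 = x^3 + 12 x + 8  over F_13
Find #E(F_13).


For each x in F_13, count y with y^2 = x^3 + 12 x + 8 mod 13:
  x = 2: RHS = 1, y in [1, 12]  -> 2 point(s)
  x = 4: RHS = 3, y in [4, 9]  -> 2 point(s)
  x = 6: RHS = 10, y in [6, 7]  -> 2 point(s)
  x = 9: RHS = 0, y in [0]  -> 1 point(s)
  x = 10: RHS = 10, y in [6, 7]  -> 2 point(s)
Affine points: 9. Add the point at infinity: total = 10.

#E(F_13) = 10


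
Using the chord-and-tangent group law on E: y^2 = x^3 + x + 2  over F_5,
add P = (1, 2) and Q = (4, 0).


P != Q, so use the chord formula.
s = (y2 - y1) / (x2 - x1) = (3) / (3) mod 5 = 1
x3 = s^2 - x1 - x2 mod 5 = 1^2 - 1 - 4 = 1
y3 = s (x1 - x3) - y1 mod 5 = 1 * (1 - 1) - 2 = 3

P + Q = (1, 3)


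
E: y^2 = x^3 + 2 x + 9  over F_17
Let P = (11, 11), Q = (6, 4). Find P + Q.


P != Q, so use the chord formula.
s = (y2 - y1) / (x2 - x1) = (10) / (12) mod 17 = 15
x3 = s^2 - x1 - x2 mod 17 = 15^2 - 11 - 6 = 4
y3 = s (x1 - x3) - y1 mod 17 = 15 * (11 - 4) - 11 = 9

P + Q = (4, 9)


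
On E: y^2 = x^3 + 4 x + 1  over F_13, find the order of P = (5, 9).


Compute successive multiples of P until we hit O:
  1P = (5, 9)
  2P = (2, 2)
  3P = (10, 1)
  4P = (12, 10)
  5P = (0, 1)
  6P = (9, 8)
  7P = (8, 8)
  8P = (3, 12)
  ... (continuing to 19P)
  19P = O

ord(P) = 19


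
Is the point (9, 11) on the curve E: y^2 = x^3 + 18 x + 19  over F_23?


Check whether y^2 = x^3 + 18 x + 19 (mod 23) for (x, y) = (9, 11).
LHS: y^2 = 11^2 mod 23 = 6
RHS: x^3 + 18 x + 19 = 9^3 + 18*9 + 19 mod 23 = 13
LHS != RHS

No, not on the curve


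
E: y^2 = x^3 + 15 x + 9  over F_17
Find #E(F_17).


For each x in F_17, count y with y^2 = x^3 + 15 x + 9 mod 17:
  x = 0: RHS = 9, y in [3, 14]  -> 2 point(s)
  x = 1: RHS = 8, y in [5, 12]  -> 2 point(s)
  x = 2: RHS = 13, y in [8, 9]  -> 2 point(s)
  x = 3: RHS = 13, y in [8, 9]  -> 2 point(s)
  x = 6: RHS = 9, y in [3, 14]  -> 2 point(s)
  x = 7: RHS = 15, y in [7, 10]  -> 2 point(s)
  x = 11: RHS = 9, y in [3, 14]  -> 2 point(s)
  x = 12: RHS = 13, y in [8, 9]  -> 2 point(s)
  x = 13: RHS = 4, y in [2, 15]  -> 2 point(s)
Affine points: 18. Add the point at infinity: total = 19.

#E(F_17) = 19


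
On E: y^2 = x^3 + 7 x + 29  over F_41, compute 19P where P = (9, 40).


k = 19 = 10011_2 (binary, LSB first: 11001)
Double-and-add from P = (9, 40):
  bit 0 = 1: acc = O + (9, 40) = (9, 40)
  bit 1 = 1: acc = (9, 40) + (27, 37) = (13, 29)
  bit 2 = 0: acc unchanged = (13, 29)
  bit 3 = 0: acc unchanged = (13, 29)
  bit 4 = 1: acc = (13, 29) + (4, 30) = (23, 4)

19P = (23, 4)


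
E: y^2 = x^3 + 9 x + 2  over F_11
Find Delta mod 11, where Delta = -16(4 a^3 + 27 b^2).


4 a^3 + 27 b^2 = 4*9^3 + 27*2^2 = 2916 + 108 = 3024
Delta = -16 * (3024) = -48384
Delta mod 11 = 5

Delta = 5 (mod 11)


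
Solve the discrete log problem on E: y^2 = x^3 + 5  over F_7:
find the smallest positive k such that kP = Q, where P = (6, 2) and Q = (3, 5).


Enumerate multiples of P until we hit Q = (3, 5):
  1P = (6, 2)
  2P = (3, 2)
  3P = (5, 5)
  4P = (5, 2)
  5P = (3, 5)
Match found at i = 5.

k = 5


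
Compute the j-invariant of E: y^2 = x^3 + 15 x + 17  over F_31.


Delta = -16(4 a^3 + 27 b^2) mod 31 = 28
-1728 * (4 a)^3 = -1728 * (4*15)^3 mod 31 = 29
j = 29 * 28^(-1) mod 31 = 11

j = 11 (mod 31)


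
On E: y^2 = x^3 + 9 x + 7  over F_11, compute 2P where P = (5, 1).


Doubling: s = (3 x1^2 + a) / (2 y1)
s = (3*5^2 + 9) / (2*1) mod 11 = 9
x3 = s^2 - 2 x1 mod 11 = 9^2 - 2*5 = 5
y3 = s (x1 - x3) - y1 mod 11 = 9 * (5 - 5) - 1 = 10

2P = (5, 10)


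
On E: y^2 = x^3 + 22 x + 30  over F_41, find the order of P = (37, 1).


Compute successive multiples of P until we hit O:
  1P = (37, 1)
  2P = (3, 0)
  3P = (37, 40)
  4P = O

ord(P) = 4


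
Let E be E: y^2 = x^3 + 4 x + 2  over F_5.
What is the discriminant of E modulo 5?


4 a^3 + 27 b^2 = 4*4^3 + 27*2^2 = 256 + 108 = 364
Delta = -16 * (364) = -5824
Delta mod 5 = 1

Delta = 1 (mod 5)


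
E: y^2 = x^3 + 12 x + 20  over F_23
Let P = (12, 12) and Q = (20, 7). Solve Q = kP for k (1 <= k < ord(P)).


Enumerate multiples of P until we hit Q = (20, 7):
  1P = (12, 12)
  2P = (2, 12)
  3P = (9, 11)
  4P = (20, 16)
  5P = (20, 7)
Match found at i = 5.

k = 5


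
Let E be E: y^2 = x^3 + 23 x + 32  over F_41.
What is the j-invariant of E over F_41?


Delta = -16(4 a^3 + 27 b^2) mod 41 = 6
-1728 * (4 a)^3 = -1728 * (4*23)^3 mod 41 = 27
j = 27 * 6^(-1) mod 41 = 25

j = 25 (mod 41)


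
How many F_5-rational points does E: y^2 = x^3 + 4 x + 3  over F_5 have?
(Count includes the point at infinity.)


For each x in F_5, count y with y^2 = x^3 + 4 x + 3 mod 5:
  x = 2: RHS = 4, y in [2, 3]  -> 2 point(s)
Affine points: 2. Add the point at infinity: total = 3.

#E(F_5) = 3


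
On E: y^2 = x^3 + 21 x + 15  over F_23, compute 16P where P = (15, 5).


k = 16 = 10000_2 (binary, LSB first: 00001)
Double-and-add from P = (15, 5):
  bit 0 = 0: acc unchanged = O
  bit 1 = 0: acc unchanged = O
  bit 2 = 0: acc unchanged = O
  bit 3 = 0: acc unchanged = O
  bit 4 = 1: acc = O + (16, 13) = (16, 13)

16P = (16, 13)


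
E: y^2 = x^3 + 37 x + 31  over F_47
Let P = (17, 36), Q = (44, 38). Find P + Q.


P != Q, so use the chord formula.
s = (y2 - y1) / (x2 - x1) = (2) / (27) mod 47 = 14
x3 = s^2 - x1 - x2 mod 47 = 14^2 - 17 - 44 = 41
y3 = s (x1 - x3) - y1 mod 47 = 14 * (17 - 41) - 36 = 4

P + Q = (41, 4)


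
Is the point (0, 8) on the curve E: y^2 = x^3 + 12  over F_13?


Check whether y^2 = x^3 + 0 x + 12 (mod 13) for (x, y) = (0, 8).
LHS: y^2 = 8^2 mod 13 = 12
RHS: x^3 + 0 x + 12 = 0^3 + 0*0 + 12 mod 13 = 12
LHS = RHS

Yes, on the curve


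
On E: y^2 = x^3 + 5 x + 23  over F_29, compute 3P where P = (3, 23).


k = 3 = 11_2 (binary, LSB first: 11)
Double-and-add from P = (3, 23):
  bit 0 = 1: acc = O + (3, 23) = (3, 23)
  bit 1 = 1: acc = (3, 23) + (14, 16) = (16, 9)

3P = (16, 9)


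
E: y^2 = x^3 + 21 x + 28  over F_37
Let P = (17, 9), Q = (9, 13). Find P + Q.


P != Q, so use the chord formula.
s = (y2 - y1) / (x2 - x1) = (4) / (29) mod 37 = 18
x3 = s^2 - x1 - x2 mod 37 = 18^2 - 17 - 9 = 2
y3 = s (x1 - x3) - y1 mod 37 = 18 * (17 - 2) - 9 = 2

P + Q = (2, 2)


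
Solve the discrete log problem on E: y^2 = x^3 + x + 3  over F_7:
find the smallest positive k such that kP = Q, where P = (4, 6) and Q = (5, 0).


Enumerate multiples of P until we hit Q = (5, 0):
  1P = (4, 6)
  2P = (6, 1)
  3P = (5, 0)
Match found at i = 3.

k = 3


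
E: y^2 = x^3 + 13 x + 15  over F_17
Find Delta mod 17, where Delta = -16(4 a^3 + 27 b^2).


4 a^3 + 27 b^2 = 4*13^3 + 27*15^2 = 8788 + 6075 = 14863
Delta = -16 * (14863) = -237808
Delta mod 17 = 5

Delta = 5 (mod 17)


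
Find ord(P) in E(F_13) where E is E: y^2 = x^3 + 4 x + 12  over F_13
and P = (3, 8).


Compute successive multiples of P until we hit O:
  1P = (3, 8)
  2P = (4, 12)
  3P = (9, 7)
  4P = (5, 1)
  5P = (1, 11)
  6P = (8, 6)
  7P = (11, 3)
  8P = (0, 8)
  ... (continuing to 19P)
  19P = O

ord(P) = 19


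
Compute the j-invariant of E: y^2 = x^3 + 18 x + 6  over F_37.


Delta = -16(4 a^3 + 27 b^2) mod 37 = 33
-1728 * (4 a)^3 = -1728 * (4*18)^3 mod 37 = 23
j = 23 * 33^(-1) mod 37 = 22

j = 22 (mod 37)


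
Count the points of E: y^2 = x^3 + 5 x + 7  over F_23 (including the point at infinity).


For each x in F_23, count y with y^2 = x^3 + 5 x + 7 mod 23:
  x = 1: RHS = 13, y in [6, 17]  -> 2 point(s)
  x = 2: RHS = 2, y in [5, 18]  -> 2 point(s)
  x = 3: RHS = 3, y in [7, 16]  -> 2 point(s)
  x = 6: RHS = 0, y in [0]  -> 1 point(s)
  x = 11: RHS = 13, y in [6, 17]  -> 2 point(s)
  x = 12: RHS = 1, y in [1, 22]  -> 2 point(s)
  x = 18: RHS = 18, y in [8, 15]  -> 2 point(s)
  x = 21: RHS = 12, y in [9, 14]  -> 2 point(s)
  x = 22: RHS = 1, y in [1, 22]  -> 2 point(s)
Affine points: 17. Add the point at infinity: total = 18.

#E(F_23) = 18


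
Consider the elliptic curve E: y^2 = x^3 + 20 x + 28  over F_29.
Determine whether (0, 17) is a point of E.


Check whether y^2 = x^3 + 20 x + 28 (mod 29) for (x, y) = (0, 17).
LHS: y^2 = 17^2 mod 29 = 28
RHS: x^3 + 20 x + 28 = 0^3 + 20*0 + 28 mod 29 = 28
LHS = RHS

Yes, on the curve


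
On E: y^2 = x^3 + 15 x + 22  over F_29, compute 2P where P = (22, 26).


Doubling: s = (3 x1^2 + a) / (2 y1)
s = (3*22^2 + 15) / (2*26) mod 29 = 2
x3 = s^2 - 2 x1 mod 29 = 2^2 - 2*22 = 18
y3 = s (x1 - x3) - y1 mod 29 = 2 * (22 - 18) - 26 = 11

2P = (18, 11)


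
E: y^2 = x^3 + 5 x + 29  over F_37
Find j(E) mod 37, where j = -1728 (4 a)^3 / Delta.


Delta = -16(4 a^3 + 27 b^2) mod 37 = 20
-1728 * (4 a)^3 = -1728 * (4*5)^3 mod 37 = 14
j = 14 * 20^(-1) mod 37 = 34

j = 34 (mod 37)


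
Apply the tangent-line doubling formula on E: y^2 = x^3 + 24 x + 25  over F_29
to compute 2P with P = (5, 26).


Doubling: s = (3 x1^2 + a) / (2 y1)
s = (3*5^2 + 24) / (2*26) mod 29 = 27
x3 = s^2 - 2 x1 mod 29 = 27^2 - 2*5 = 23
y3 = s (x1 - x3) - y1 mod 29 = 27 * (5 - 23) - 26 = 10

2P = (23, 10)


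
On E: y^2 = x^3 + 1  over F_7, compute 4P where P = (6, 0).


k = 4 = 100_2 (binary, LSB first: 001)
Double-and-add from P = (6, 0):
  bit 0 = 0: acc unchanged = O
  bit 1 = 0: acc unchanged = O
  bit 2 = 1: acc = O + O = O

4P = O


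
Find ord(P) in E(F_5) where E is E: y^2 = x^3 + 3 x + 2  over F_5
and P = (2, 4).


Compute successive multiples of P until we hit O:
  1P = (2, 4)
  2P = (1, 1)
  3P = (1, 4)
  4P = (2, 1)
  5P = O

ord(P) = 5


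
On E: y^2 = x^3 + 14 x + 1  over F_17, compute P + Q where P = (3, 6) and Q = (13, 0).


P != Q, so use the chord formula.
s = (y2 - y1) / (x2 - x1) = (11) / (10) mod 17 = 13
x3 = s^2 - x1 - x2 mod 17 = 13^2 - 3 - 13 = 0
y3 = s (x1 - x3) - y1 mod 17 = 13 * (3 - 0) - 6 = 16

P + Q = (0, 16)


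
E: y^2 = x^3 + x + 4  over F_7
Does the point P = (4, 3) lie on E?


Check whether y^2 = x^3 + 1 x + 4 (mod 7) for (x, y) = (4, 3).
LHS: y^2 = 3^2 mod 7 = 2
RHS: x^3 + 1 x + 4 = 4^3 + 1*4 + 4 mod 7 = 2
LHS = RHS

Yes, on the curve


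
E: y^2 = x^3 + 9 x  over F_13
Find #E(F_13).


For each x in F_13, count y with y^2 = x^3 + 9 x + 0 mod 13:
  x = 0: RHS = 0, y in [0]  -> 1 point(s)
  x = 1: RHS = 10, y in [6, 7]  -> 2 point(s)
  x = 2: RHS = 0, y in [0]  -> 1 point(s)
  x = 4: RHS = 9, y in [3, 10]  -> 2 point(s)
  x = 5: RHS = 1, y in [1, 12]  -> 2 point(s)
  x = 6: RHS = 10, y in [6, 7]  -> 2 point(s)
  x = 7: RHS = 3, y in [4, 9]  -> 2 point(s)
  x = 8: RHS = 12, y in [5, 8]  -> 2 point(s)
  x = 9: RHS = 4, y in [2, 11]  -> 2 point(s)
  x = 11: RHS = 0, y in [0]  -> 1 point(s)
  x = 12: RHS = 3, y in [4, 9]  -> 2 point(s)
Affine points: 19. Add the point at infinity: total = 20.

#E(F_13) = 20
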